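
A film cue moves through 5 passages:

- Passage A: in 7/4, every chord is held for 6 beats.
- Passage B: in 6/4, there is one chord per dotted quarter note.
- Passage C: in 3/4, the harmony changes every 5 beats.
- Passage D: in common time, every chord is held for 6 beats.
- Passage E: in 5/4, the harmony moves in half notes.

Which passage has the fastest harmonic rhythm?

Passage B

A: 7 beats/bar ÷ 6 beats/chord = 7/6 chords/bar.
B: 6 beats/bar ÷ 1.5 beats/chord = 4 chords/bar.
C: 3 beats/bar ÷ 5 beats/chord = 0.6 chords/bar.
D: 4 beats/bar ÷ 6 beats/chord = 2/3 chords/bar.
E: 5 beats/bar ÷ 2 beats/chord = 2.5 chords/bar.
Fastest is B at 4 chords/bar.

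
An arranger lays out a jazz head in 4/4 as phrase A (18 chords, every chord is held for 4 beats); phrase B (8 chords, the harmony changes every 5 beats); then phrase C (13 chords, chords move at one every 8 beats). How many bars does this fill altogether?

A: 18 × 4 = 72 beats = 18 bars.
B: 8 × 5 = 40 beats = 10 bars.
C: 13 × 8 = 104 beats = 26 bars.
Total: 18 + 10 + 26 = 54 bars.

54 bars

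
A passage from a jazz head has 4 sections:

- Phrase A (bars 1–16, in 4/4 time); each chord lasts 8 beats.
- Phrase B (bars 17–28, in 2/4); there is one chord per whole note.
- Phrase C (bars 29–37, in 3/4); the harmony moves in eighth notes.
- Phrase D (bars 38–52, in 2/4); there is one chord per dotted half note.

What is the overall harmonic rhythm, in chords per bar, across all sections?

1.5 chords per bar

A: 16 × 4 = 64 beats ÷ 8 = 8 chords.
B: 12 × 2 = 24 beats ÷ 4 = 6 chords.
C: 9 × 3 = 27 beats ÷ 0.5 = 54 chords.
D: 15 × 2 = 30 beats ÷ 3 = 10 chords.
Overall: 78 chords over 52 bars → 78/52 = 1.5 chords per bar.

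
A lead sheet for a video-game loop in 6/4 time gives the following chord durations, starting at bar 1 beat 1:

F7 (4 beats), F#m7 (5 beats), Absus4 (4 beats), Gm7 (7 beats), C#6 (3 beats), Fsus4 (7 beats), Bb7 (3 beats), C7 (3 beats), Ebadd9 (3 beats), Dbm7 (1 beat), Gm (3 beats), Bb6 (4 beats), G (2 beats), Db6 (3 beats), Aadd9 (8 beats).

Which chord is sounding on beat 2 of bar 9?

Db6

Beat 2 of bar 9 is beat (9−1)×6 + 2 = 50 overall.
Running totals: F7 ends at 4, F#m7 ends at 9, Absus4 ends at 13, Gm7 ends at 20, C#6 ends at 23, Fsus4 ends at 30, Bb7 ends at 33, C7 ends at 36, Ebadd9 ends at 39, Dbm7 ends at 40, Gm ends at 43, Bb6 ends at 47, G ends at 49, Db6 ends at 52.
Beat 50 falls within Db6.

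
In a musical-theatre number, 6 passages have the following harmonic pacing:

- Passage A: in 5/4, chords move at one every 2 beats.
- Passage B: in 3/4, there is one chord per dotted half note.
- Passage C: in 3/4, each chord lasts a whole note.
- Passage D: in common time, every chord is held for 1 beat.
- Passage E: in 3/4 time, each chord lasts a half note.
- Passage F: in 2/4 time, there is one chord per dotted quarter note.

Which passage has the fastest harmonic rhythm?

A: each chord is 2 beats in 5/4, so 2.5 per bar.
B: each chord is 3 beats in 3/4, so 1 per bar.
C: each chord is 4 beats in 3/4, so 0.75 per bar.
D: each chord is 1 beat in 4/4, so 4 per bar.
E: each chord is 2 beats in 3/4, so 1.5 per bar.
F: each chord is 1.5 beats in 2/4, so 4/3 per bar.
Fastest is D at 4 chords/bar.

Passage D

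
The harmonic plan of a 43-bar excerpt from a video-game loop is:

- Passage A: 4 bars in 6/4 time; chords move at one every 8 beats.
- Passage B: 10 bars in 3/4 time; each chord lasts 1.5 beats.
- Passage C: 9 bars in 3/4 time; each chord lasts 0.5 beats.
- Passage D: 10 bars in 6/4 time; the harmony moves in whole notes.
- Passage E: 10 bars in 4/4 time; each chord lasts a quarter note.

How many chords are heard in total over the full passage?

A has 24 beats and chords last 8 each, so 3 chords.
B has 30 beats and chords last 1.5 each, so 20 chords.
C has 27 beats and chords last 0.5 each, so 54 chords.
D has 60 beats and chords last 4 each, so 15 chords.
E has 40 beats and chords last 1 each, so 40 chords.
Total: 3 + 20 + 54 + 15 + 40 = 132.

132 chords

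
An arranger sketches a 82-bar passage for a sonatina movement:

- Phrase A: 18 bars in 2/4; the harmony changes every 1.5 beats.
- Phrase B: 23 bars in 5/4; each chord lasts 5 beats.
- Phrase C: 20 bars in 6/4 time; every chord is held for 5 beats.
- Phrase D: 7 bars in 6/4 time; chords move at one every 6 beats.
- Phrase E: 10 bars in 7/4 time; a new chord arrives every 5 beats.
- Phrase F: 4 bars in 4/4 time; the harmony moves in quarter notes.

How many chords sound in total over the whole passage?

108 chords

A: 18·2 = 36 beats, 36/1.5 = 24 chords.
B: 23·5 = 115 beats, 115/5 = 23 chords.
C: 20·6 = 120 beats, 120/5 = 24 chords.
D: 7·6 = 42 beats, 42/6 = 7 chords.
E: 10·7 = 70 beats, 70/5 = 14 chords.
F: 4·4 = 16 beats, 16/1 = 16 chords.
Total: 24 + 23 + 24 + 7 + 14 + 16 = 108.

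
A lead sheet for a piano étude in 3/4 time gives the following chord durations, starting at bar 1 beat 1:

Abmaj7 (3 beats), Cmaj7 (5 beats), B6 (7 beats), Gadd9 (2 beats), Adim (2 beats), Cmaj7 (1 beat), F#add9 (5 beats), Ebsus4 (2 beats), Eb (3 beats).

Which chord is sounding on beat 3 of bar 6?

Adim

Beat 3 of bar 6 is beat (6−1)×3 + 3 = 18 overall.
Running totals: Abmaj7 ends at 3, Cmaj7 ends at 8, B6 ends at 15, Gadd9 ends at 17, Adim ends at 19.
Beat 18 falls within Adim.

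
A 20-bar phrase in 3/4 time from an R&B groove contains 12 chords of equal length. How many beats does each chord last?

5 beats

20 bars × 3 beats/bar = 60 beats total.
60 beats ÷ 12 chords = 5 beats per chord.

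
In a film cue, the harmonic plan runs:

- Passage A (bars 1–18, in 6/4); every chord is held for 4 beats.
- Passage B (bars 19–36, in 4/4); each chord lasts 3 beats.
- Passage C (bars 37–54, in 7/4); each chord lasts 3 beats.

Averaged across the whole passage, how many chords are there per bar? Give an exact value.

A: 18 × 6 = 108 beats ÷ 4 = 27 chords.
B: 18 × 4 = 72 beats ÷ 3 = 24 chords.
C: 18 × 7 = 126 beats ÷ 3 = 42 chords.
Overall: 93 chords over 54 bars → 93/54 = 31/18 chords per bar.

31/18 chords per bar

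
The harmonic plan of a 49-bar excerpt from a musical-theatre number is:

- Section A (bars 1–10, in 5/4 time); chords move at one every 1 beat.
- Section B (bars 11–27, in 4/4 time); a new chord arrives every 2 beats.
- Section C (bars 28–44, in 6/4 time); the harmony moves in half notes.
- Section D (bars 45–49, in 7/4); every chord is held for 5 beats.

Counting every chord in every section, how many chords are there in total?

142 chords

A: 10 bars × 5 beats = 50 beats; 1 beat/chord → 50 chords.
B: 17 bars × 4 beats = 68 beats; 2 beats/chord → 34 chords.
C: 17 bars × 6 beats = 102 beats; 2 beats/chord → 51 chords.
D: 5 bars × 7 beats = 35 beats; 5 beats/chord → 7 chords.
Total: 50 + 34 + 51 + 7 = 142.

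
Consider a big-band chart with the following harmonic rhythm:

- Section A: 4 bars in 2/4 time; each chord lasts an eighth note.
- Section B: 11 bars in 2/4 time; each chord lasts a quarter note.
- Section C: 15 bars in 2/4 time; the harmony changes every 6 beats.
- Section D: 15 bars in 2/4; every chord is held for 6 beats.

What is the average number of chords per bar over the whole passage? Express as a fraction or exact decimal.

16/15 chords per bar

A: 4 × 2 = 8 beats ÷ 0.5 = 16 chords.
B: 11 × 2 = 22 beats ÷ 1 = 22 chords.
C: 15 × 2 = 30 beats ÷ 6 = 5 chords.
D: 15 × 2 = 30 beats ÷ 6 = 5 chords.
Overall: 48 chords over 45 bars → 48/45 = 16/15 chords per bar.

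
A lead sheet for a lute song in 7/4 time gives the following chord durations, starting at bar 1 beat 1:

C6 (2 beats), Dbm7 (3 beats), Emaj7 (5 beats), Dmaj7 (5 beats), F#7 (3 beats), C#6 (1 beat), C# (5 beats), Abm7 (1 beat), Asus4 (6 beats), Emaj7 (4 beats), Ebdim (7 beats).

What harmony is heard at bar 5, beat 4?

Beat 4 of bar 5 is beat (5−1)×7 + 4 = 32 overall.
Running totals: C6 ends at 2, Dbm7 ends at 5, Emaj7 ends at 10, Dmaj7 ends at 15, F#7 ends at 18, C#6 ends at 19, C# ends at 24, Abm7 ends at 25, Asus4 ends at 31, Emaj7 ends at 35.
Beat 32 falls within Emaj7.

Emaj7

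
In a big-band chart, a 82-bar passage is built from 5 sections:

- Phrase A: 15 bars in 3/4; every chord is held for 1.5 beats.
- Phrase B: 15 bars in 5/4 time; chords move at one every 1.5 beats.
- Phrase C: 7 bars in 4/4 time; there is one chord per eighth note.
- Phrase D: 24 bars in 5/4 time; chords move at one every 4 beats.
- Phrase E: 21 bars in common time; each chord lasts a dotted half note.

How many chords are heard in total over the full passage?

194 chords

A: 15 bars × 3 beats = 45 beats; 1.5 beats/chord → 30 chords.
B: 15 bars × 5 beats = 75 beats; 1.5 beats/chord → 50 chords.
C: 7 bars × 4 beats = 28 beats; 0.5 beats/chord → 56 chords.
D: 24 bars × 5 beats = 120 beats; 4 beats/chord → 30 chords.
E: 21 bars × 4 beats = 84 beats; 3 beats/chord → 28 chords.
Total: 30 + 50 + 56 + 30 + 28 = 194.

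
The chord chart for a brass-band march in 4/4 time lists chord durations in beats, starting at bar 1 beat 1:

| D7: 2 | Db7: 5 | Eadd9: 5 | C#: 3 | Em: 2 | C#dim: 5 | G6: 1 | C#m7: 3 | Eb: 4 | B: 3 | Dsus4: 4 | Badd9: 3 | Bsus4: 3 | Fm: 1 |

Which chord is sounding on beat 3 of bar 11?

Beat 3 of bar 11 is beat (11−1)×4 + 3 = 43 overall.
Running totals: D7 ends at 2, Db7 ends at 7, Eadd9 ends at 12, C# ends at 15, Em ends at 17, C#dim ends at 22, G6 ends at 23, C#m7 ends at 26, Eb ends at 30, B ends at 33, Dsus4 ends at 37, Badd9 ends at 40, Bsus4 ends at 43.
Beat 43 falls within Bsus4.

Bsus4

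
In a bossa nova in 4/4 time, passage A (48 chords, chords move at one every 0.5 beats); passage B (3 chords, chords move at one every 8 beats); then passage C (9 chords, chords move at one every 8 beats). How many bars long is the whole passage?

A: 48 × 0.5 = 24 beats = 6 bars.
B: 3 × 8 = 24 beats = 6 bars.
C: 9 × 8 = 72 beats = 18 bars.
Total: 6 + 6 + 18 = 30 bars.

30 bars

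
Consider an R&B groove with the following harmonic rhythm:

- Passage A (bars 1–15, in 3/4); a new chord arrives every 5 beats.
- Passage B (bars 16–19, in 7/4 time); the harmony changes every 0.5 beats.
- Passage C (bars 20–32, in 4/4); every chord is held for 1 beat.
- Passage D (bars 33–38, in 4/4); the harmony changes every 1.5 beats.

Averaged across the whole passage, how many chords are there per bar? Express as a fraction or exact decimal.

A: 15 × 3 = 45 beats ÷ 5 = 9 chords.
B: 4 × 7 = 28 beats ÷ 0.5 = 56 chords.
C: 13 × 4 = 52 beats ÷ 1 = 52 chords.
D: 6 × 4 = 24 beats ÷ 1.5 = 16 chords.
Overall: 133 chords over 38 bars → 133/38 = 3.5 chords per bar.

3.5 chords per bar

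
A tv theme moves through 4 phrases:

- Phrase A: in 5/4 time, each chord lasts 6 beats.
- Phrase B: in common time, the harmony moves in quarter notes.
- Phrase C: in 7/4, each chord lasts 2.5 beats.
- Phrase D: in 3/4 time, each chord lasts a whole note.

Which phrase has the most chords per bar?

A: each chord is 6 beats in 5/4, so 5/6 per bar.
B: each chord is 1 beat in 4/4, so 4 per bar.
C: each chord is 2.5 beats in 7/4, so 2.8 per bar.
D: each chord is 4 beats in 3/4, so 0.75 per bar.
Fastest is B at 4 chords/bar.

Phrase B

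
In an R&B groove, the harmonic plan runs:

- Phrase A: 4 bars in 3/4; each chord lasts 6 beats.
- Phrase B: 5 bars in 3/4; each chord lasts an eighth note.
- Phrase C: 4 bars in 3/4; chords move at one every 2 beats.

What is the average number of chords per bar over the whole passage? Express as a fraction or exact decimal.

A: 4 × 3 = 12 beats ÷ 6 = 2 chords.
B: 5 × 3 = 15 beats ÷ 0.5 = 30 chords.
C: 4 × 3 = 12 beats ÷ 2 = 6 chords.
Overall: 38 chords over 13 bars → 38/13 = 38/13 chords per bar.

38/13 chords per bar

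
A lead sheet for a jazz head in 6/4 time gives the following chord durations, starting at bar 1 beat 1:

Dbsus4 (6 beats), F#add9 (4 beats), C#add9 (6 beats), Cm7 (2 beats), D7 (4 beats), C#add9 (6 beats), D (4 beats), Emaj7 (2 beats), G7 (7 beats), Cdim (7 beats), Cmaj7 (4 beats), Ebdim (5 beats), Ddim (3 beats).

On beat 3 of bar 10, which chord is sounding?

Ebdim

Beat 3 of bar 10 is beat (10−1)×6 + 3 = 57 overall.
Running totals: Dbsus4 ends at 6, F#add9 ends at 10, C#add9 ends at 16, Cm7 ends at 18, D7 ends at 22, C#add9 ends at 28, D ends at 32, Emaj7 ends at 34, G7 ends at 41, Cdim ends at 48, Cmaj7 ends at 52, Ebdim ends at 57.
Beat 57 falls within Ebdim.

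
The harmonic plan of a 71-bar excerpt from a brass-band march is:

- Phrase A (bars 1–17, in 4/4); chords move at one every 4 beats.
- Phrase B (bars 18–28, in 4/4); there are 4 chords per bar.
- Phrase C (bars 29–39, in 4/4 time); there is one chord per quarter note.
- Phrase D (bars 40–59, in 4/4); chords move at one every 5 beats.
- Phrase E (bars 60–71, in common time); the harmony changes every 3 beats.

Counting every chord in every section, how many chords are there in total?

A: 17·4 = 68 beats, 68/4 = 17 chords.
B: 11·4 = 44 beats, 44/1 = 44 chords.
C: 11·4 = 44 beats, 44/1 = 44 chords.
D: 20·4 = 80 beats, 80/5 = 16 chords.
E: 12·4 = 48 beats, 48/3 = 16 chords.
Total: 17 + 44 + 44 + 16 + 16 = 137.

137 chords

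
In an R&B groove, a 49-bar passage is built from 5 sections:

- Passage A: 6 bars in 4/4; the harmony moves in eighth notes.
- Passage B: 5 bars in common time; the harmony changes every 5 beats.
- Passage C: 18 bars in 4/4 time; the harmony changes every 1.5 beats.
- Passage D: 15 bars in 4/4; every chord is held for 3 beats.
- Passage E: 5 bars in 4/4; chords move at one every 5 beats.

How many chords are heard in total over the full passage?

A: 6 bars × 4 beats = 24 beats; 0.5 beats/chord → 48 chords.
B: 5 bars × 4 beats = 20 beats; 5 beats/chord → 4 chords.
C: 18 bars × 4 beats = 72 beats; 1.5 beats/chord → 48 chords.
D: 15 bars × 4 beats = 60 beats; 3 beats/chord → 20 chords.
E: 5 bars × 4 beats = 20 beats; 5 beats/chord → 4 chords.
Total: 48 + 4 + 48 + 20 + 4 = 124.

124 chords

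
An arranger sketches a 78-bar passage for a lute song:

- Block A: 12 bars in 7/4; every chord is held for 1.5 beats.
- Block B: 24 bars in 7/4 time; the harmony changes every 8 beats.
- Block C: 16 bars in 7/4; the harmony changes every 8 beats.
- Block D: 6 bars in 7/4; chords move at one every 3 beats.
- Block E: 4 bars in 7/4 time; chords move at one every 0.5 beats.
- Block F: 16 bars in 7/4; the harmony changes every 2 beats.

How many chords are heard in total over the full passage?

A: 12 bars × 7 beats = 84 beats; 1.5 beats/chord → 56 chords.
B: 24 bars × 7 beats = 168 beats; 8 beats/chord → 21 chords.
C: 16 bars × 7 beats = 112 beats; 8 beats/chord → 14 chords.
D: 6 bars × 7 beats = 42 beats; 3 beats/chord → 14 chords.
E: 4 bars × 7 beats = 28 beats; 0.5 beats/chord → 56 chords.
F: 16 bars × 7 beats = 112 beats; 2 beats/chord → 56 chords.
Total: 56 + 21 + 14 + 14 + 56 + 56 = 217.

217 chords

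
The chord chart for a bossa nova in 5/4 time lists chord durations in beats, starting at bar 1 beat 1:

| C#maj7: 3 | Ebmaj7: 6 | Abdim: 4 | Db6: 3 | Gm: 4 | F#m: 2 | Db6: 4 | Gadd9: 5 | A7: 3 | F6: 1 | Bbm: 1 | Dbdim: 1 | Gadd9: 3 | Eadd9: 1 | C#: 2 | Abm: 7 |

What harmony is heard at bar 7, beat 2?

A7

Beat 2 of bar 7 is beat (7−1)×5 + 2 = 32 overall.
Running totals: C#maj7 ends at 3, Ebmaj7 ends at 9, Abdim ends at 13, Db6 ends at 16, Gm ends at 20, F#m ends at 22, Db6 ends at 26, Gadd9 ends at 31, A7 ends at 34.
Beat 32 falls within A7.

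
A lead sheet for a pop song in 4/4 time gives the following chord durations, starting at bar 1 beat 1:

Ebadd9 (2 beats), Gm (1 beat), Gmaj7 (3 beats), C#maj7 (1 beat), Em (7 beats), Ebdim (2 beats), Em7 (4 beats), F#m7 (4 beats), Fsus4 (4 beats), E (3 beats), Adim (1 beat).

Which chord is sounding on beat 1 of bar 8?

E

Beat 1 of bar 8 is beat (8−1)×4 + 1 = 29 overall.
Running totals: Ebadd9 ends at 2, Gm ends at 3, Gmaj7 ends at 6, C#maj7 ends at 7, Em ends at 14, Ebdim ends at 16, Em7 ends at 20, F#m7 ends at 24, Fsus4 ends at 28, E ends at 31.
Beat 29 falls within E.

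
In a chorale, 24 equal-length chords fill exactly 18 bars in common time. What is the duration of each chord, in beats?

3 beats

18 bars × 4 beats/bar = 72 beats total.
72 beats ÷ 24 chords = 3 beats per chord.
(That is a dotted half note.)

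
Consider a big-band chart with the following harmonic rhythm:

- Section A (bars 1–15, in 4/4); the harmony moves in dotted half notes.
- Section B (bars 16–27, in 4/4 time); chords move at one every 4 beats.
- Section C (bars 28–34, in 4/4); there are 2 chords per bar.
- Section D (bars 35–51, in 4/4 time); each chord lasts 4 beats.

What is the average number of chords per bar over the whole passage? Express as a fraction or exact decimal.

21/17 chords per bar

A: 15 bars of 4 beats is 60 beats; at 3 beats each that's 20 chords.
B: 12 bars of 4 beats is 48 beats; at 4 beats each that's 12 chords.
C: 7 bars of 4 beats is 28 beats; at 2 beats each that's 14 chords.
D: 17 bars of 4 beats is 68 beats; at 4 beats each that's 17 chords.
Overall: 63 chords over 51 bars → 63/51 = 21/17 chords per bar.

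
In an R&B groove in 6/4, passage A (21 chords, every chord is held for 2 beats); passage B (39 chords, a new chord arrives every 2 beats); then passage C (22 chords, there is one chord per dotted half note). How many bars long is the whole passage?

31 bars

A: 21 × 2 = 42 beats = 7 bars.
B: 39 × 2 = 78 beats = 13 bars.
C: 22 × 3 = 66 beats = 11 bars.
Total: 7 + 13 + 11 = 31 bars.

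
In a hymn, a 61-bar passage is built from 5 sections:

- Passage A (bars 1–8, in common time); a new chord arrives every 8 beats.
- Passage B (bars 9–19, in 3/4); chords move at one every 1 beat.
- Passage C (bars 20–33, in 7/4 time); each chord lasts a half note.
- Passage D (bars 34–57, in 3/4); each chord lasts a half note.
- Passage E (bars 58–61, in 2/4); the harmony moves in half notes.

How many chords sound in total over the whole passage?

126 chords

A: 8 bars × 4 beats = 32 beats; 8 beats/chord → 4 chords.
B: 11 bars × 3 beats = 33 beats; 1 beat/chord → 33 chords.
C: 14 bars × 7 beats = 98 beats; 2 beats/chord → 49 chords.
D: 24 bars × 3 beats = 72 beats; 2 beats/chord → 36 chords.
E: 4 bars × 2 beats = 8 beats; 2 beats/chord → 4 chords.
Total: 4 + 33 + 49 + 36 + 4 = 126.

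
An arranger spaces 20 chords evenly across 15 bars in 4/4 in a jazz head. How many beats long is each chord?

15 bars × 4 beats/bar = 60 beats total.
60 beats ÷ 20 chords = 3 beats per chord.
(That is a dotted half note.)

3 beats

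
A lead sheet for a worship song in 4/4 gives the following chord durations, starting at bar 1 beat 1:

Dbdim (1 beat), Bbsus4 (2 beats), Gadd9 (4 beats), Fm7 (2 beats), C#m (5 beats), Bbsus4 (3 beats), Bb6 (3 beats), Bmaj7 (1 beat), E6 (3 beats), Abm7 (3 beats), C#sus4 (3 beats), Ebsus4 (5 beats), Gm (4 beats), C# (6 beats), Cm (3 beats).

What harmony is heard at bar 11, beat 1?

Beat 1 of bar 11 is beat (11−1)×4 + 1 = 41 overall.
Running totals: Dbdim ends at 1, Bbsus4 ends at 3, Gadd9 ends at 7, Fm7 ends at 9, C#m ends at 14, Bbsus4 ends at 17, Bb6 ends at 20, Bmaj7 ends at 21, E6 ends at 24, Abm7 ends at 27, C#sus4 ends at 30, Ebsus4 ends at 35, Gm ends at 39, C# ends at 45.
Beat 41 falls within C#.

C#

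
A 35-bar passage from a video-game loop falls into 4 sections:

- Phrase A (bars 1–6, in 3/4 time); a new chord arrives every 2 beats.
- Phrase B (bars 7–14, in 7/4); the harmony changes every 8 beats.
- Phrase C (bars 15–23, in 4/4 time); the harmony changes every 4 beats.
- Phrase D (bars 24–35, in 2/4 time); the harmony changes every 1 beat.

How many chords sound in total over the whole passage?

49 chords

A has 18 beats and chords last 2 each, so 9 chords.
B has 56 beats and chords last 8 each, so 7 chords.
C has 36 beats and chords last 4 each, so 9 chords.
D has 24 beats and chords last 1 each, so 24 chords.
Total: 9 + 7 + 9 + 24 = 49.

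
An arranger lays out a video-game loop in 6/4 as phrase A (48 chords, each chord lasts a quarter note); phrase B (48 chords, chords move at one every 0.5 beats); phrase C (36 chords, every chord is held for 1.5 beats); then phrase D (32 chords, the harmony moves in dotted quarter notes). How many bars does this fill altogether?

29 bars

A: 48 × 1 = 48 beats = 8 bars.
B: 48 × 0.5 = 24 beats = 4 bars.
C: 36 × 1.5 = 54 beats = 9 bars.
D: 32 × 1.5 = 48 beats = 8 bars.
Total: 8 + 4 + 9 + 8 = 29 bars.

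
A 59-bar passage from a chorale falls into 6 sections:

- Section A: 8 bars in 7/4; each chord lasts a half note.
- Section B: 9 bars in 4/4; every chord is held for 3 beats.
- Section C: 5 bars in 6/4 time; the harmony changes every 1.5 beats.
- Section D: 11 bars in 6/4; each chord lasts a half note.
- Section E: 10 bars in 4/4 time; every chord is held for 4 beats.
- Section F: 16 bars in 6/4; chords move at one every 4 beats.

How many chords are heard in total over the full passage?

127 chords

A: 8·7 = 56 beats, 56/2 = 28 chords.
B: 9·4 = 36 beats, 36/3 = 12 chords.
C: 5·6 = 30 beats, 30/1.5 = 20 chords.
D: 11·6 = 66 beats, 66/2 = 33 chords.
E: 10·4 = 40 beats, 40/4 = 10 chords.
F: 16·6 = 96 beats, 96/4 = 24 chords.
Total: 28 + 12 + 20 + 33 + 10 + 24 = 127.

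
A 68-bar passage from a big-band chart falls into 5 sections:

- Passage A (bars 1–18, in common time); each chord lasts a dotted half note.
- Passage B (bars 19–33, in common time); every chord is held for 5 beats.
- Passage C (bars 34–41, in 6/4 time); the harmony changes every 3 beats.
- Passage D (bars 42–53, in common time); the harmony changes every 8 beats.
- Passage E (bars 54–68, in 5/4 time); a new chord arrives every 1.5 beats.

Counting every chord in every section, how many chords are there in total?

A has 72 beats and chords last 3 each, so 24 chords.
B has 60 beats and chords last 5 each, so 12 chords.
C has 48 beats and chords last 3 each, so 16 chords.
D has 48 beats and chords last 8 each, so 6 chords.
E has 75 beats and chords last 1.5 each, so 50 chords.
Total: 24 + 12 + 16 + 6 + 50 = 108.

108 chords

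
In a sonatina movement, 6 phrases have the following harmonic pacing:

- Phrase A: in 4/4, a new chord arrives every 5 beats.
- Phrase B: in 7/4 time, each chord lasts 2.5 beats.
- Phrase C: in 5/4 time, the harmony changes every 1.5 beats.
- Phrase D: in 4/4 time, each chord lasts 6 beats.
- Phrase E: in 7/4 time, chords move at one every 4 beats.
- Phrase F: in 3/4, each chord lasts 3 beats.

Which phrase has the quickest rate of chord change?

A: each chord is 5 beats in 4/4, so 0.8 per bar.
B: each chord is 2.5 beats in 7/4, so 2.8 per bar.
C: each chord is 1.5 beats in 5/4, so 10/3 per bar.
D: each chord is 6 beats in 4/4, so 2/3 per bar.
E: each chord is 4 beats in 7/4, so 1.75 per bar.
F: each chord is 3 beats in 3/4, so 1 per bar.
Fastest is C at 10/3 chords/bar.

Phrase C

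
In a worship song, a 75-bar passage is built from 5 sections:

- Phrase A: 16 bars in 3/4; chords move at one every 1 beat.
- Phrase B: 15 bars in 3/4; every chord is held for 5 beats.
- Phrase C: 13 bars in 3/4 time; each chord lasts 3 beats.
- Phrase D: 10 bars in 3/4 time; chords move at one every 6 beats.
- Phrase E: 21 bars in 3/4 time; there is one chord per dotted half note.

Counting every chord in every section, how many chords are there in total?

96 chords

A has 48 beats and chords last 1 each, so 48 chords.
B has 45 beats and chords last 5 each, so 9 chords.
C has 39 beats and chords last 3 each, so 13 chords.
D has 30 beats and chords last 6 each, so 5 chords.
E has 63 beats and chords last 3 each, so 21 chords.
Total: 48 + 9 + 13 + 5 + 21 = 96.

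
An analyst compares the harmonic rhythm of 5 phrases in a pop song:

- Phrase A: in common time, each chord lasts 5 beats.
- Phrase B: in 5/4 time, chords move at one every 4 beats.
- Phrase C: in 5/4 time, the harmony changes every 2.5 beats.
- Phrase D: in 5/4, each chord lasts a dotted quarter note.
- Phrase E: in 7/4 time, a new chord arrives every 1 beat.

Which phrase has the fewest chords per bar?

Phrase A

A: 4 beats/bar ÷ 5 beats/chord = 0.8 chords/bar.
B: 5 beats/bar ÷ 4 beats/chord = 1.25 chords/bar.
C: 5 beats/bar ÷ 2.5 beats/chord = 2 chords/bar.
D: 5 beats/bar ÷ 1.5 beats/chord = 10/3 chords/bar.
E: 7 beats/bar ÷ 1 beat/chord = 7 chords/bar.
Slowest is A at 0.8 chords/bar.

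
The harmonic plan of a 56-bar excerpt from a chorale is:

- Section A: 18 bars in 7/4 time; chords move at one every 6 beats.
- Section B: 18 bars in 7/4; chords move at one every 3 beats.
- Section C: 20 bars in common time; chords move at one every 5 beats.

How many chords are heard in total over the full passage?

79 chords

A has 126 beats and chords last 6 each, so 21 chords.
B has 126 beats and chords last 3 each, so 42 chords.
C has 80 beats and chords last 5 each, so 16 chords.
Total: 21 + 42 + 16 = 79.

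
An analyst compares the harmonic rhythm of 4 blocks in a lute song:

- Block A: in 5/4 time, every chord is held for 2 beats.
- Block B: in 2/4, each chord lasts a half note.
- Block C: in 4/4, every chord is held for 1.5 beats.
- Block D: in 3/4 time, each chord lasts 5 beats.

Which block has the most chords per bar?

Block C

A: each chord is 2 beats in 5/4, so 2.5 per bar.
B: each chord is 2 beats in 2/4, so 1 per bar.
C: each chord is 1.5 beats in 4/4, so 8/3 per bar.
D: each chord is 5 beats in 3/4, so 0.6 per bar.
Fastest is C at 8/3 chords/bar.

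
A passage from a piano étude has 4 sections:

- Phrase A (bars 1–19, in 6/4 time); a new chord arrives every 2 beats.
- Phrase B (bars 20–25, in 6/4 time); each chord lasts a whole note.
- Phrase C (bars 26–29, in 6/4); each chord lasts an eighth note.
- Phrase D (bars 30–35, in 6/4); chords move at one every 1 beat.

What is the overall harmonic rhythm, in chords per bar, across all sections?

30/7 chords per bar

A: 19 × 6 = 114 beats ÷ 2 = 57 chords.
B: 6 × 6 = 36 beats ÷ 4 = 9 chords.
C: 4 × 6 = 24 beats ÷ 0.5 = 48 chords.
D: 6 × 6 = 36 beats ÷ 1 = 36 chords.
Overall: 150 chords over 35 bars → 150/35 = 30/7 chords per bar.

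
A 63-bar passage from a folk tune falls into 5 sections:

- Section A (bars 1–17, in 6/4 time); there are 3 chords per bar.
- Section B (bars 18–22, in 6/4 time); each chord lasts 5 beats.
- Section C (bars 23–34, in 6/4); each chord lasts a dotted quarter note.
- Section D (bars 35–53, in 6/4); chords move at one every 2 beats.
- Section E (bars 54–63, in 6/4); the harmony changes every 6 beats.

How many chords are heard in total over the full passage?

172 chords

A: 17 bars × 6 beats = 102 beats; 2 beats/chord → 51 chords.
B: 5 bars × 6 beats = 30 beats; 5 beats/chord → 6 chords.
C: 12 bars × 6 beats = 72 beats; 1.5 beats/chord → 48 chords.
D: 19 bars × 6 beats = 114 beats; 2 beats/chord → 57 chords.
E: 10 bars × 6 beats = 60 beats; 6 beats/chord → 10 chords.
Total: 51 + 6 + 48 + 57 + 10 = 172.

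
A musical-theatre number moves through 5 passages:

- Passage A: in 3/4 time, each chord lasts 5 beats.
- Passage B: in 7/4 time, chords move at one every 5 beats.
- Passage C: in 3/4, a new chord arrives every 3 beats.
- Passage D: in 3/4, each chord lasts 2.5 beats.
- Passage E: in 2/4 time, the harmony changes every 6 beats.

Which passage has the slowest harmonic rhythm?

A: each chord is 5 beats in 3/4, so 0.6 per bar.
B: each chord is 5 beats in 7/4, so 1.4 per bar.
C: each chord is 3 beats in 3/4, so 1 per bar.
D: each chord is 2.5 beats in 3/4, so 1.2 per bar.
E: each chord is 6 beats in 2/4, so 1/3 per bar.
Slowest is E at 1/3 chords/bar.

Passage E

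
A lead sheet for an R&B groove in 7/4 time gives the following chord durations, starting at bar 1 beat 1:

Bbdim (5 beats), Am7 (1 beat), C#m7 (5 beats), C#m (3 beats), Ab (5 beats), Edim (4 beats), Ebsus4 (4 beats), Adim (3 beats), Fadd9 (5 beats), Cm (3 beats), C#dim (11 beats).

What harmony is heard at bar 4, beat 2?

Beat 2 of bar 4 is beat (4−1)×7 + 2 = 23 overall.
Running totals: Bbdim ends at 5, Am7 ends at 6, C#m7 ends at 11, C#m ends at 14, Ab ends at 19, Edim ends at 23.
Beat 23 falls within Edim.

Edim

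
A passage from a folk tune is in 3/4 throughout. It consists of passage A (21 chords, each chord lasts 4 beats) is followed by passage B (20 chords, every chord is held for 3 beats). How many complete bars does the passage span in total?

A: 21 × 4 = 84 beats = 28 bars.
B: 20 × 3 = 60 beats = 20 bars.
Total: 28 + 20 = 48 bars.

48 bars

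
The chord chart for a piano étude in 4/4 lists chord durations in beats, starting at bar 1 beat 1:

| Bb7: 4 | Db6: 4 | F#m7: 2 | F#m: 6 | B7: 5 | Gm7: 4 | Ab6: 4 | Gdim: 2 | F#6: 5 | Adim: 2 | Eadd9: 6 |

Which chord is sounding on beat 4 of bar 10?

Beat 4 of bar 10 is beat (10−1)×4 + 4 = 40 overall.
Running totals: Bb7 ends at 4, Db6 ends at 8, F#m7 ends at 10, F#m ends at 16, B7 ends at 21, Gm7 ends at 25, Ab6 ends at 29, Gdim ends at 31, F#6 ends at 36, Adim ends at 38, Eadd9 ends at 44.
Beat 40 falls within Eadd9.

Eadd9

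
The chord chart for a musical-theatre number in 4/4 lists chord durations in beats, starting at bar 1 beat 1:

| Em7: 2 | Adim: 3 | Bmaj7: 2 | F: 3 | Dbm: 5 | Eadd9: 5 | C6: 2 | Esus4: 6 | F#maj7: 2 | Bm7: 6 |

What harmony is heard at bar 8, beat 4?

Bm7

Beat 4 of bar 8 is beat (8−1)×4 + 4 = 32 overall.
Running totals: Em7 ends at 2, Adim ends at 5, Bmaj7 ends at 7, F ends at 10, Dbm ends at 15, Eadd9 ends at 20, C6 ends at 22, Esus4 ends at 28, F#maj7 ends at 30, Bm7 ends at 36.
Beat 32 falls within Bm7.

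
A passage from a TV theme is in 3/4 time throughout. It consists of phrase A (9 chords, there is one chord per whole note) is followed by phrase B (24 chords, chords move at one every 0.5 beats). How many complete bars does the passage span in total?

16 bars

A: 9 × 4 = 36 beats = 12 bars.
B: 24 × 0.5 = 12 beats = 4 bars.
Total: 12 + 4 = 16 bars.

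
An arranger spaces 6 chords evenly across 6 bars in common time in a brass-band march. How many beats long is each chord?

4 beats

6 bars × 4 beats/bar = 24 beats total.
24 beats ÷ 6 chords = 4 beats per chord.
(That is a whole note.)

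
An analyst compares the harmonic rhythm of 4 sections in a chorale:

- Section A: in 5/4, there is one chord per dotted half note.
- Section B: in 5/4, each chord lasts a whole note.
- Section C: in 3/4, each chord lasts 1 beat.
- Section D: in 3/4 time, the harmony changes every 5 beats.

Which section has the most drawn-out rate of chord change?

A: each chord is 3 beats in 5/4, so 5/3 per bar.
B: each chord is 4 beats in 5/4, so 1.25 per bar.
C: each chord is 1 beat in 3/4, so 3 per bar.
D: each chord is 5 beats in 3/4, so 0.6 per bar.
Slowest is D at 0.6 chords/bar.

Section D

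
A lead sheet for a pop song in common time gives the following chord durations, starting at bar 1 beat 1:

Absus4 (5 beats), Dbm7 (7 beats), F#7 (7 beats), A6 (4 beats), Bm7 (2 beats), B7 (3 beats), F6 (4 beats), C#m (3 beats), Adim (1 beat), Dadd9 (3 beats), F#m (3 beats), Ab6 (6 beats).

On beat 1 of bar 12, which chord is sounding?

Beat 1 of bar 12 is beat (12−1)×4 + 1 = 45 overall.
Running totals: Absus4 ends at 5, Dbm7 ends at 12, F#7 ends at 19, A6 ends at 23, Bm7 ends at 25, B7 ends at 28, F6 ends at 32, C#m ends at 35, Adim ends at 36, Dadd9 ends at 39, F#m ends at 42, Ab6 ends at 48.
Beat 45 falls within Ab6.

Ab6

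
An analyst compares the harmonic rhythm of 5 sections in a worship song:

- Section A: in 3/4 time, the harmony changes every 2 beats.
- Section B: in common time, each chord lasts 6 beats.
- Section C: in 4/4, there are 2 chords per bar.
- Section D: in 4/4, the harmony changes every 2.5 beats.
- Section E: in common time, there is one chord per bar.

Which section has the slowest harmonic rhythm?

A: each chord is 2 beats in 3/4, so 1.5 per bar.
B: each chord is 6 beats in 4/4, so 2/3 per bar.
C: each chord is 2 beats in 4/4, so 2 per bar.
D: each chord is 2.5 beats in 4/4, so 1.6 per bar.
E: each chord is 4 beats in 4/4, so 1 per bar.
Slowest is B at 2/3 chords/bar.

Section B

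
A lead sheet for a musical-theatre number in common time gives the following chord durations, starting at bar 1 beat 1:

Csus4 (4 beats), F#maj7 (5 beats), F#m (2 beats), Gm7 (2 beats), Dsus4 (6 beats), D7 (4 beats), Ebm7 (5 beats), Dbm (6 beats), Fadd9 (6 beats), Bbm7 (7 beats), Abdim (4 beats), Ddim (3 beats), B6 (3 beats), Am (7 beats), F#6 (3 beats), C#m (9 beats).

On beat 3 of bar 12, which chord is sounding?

Bbm7

Beat 3 of bar 12 is beat (12−1)×4 + 3 = 47 overall.
Running totals: Csus4 ends at 4, F#maj7 ends at 9, F#m ends at 11, Gm7 ends at 13, Dsus4 ends at 19, D7 ends at 23, Ebm7 ends at 28, Dbm ends at 34, Fadd9 ends at 40, Bbm7 ends at 47.
Beat 47 falls within Bbm7.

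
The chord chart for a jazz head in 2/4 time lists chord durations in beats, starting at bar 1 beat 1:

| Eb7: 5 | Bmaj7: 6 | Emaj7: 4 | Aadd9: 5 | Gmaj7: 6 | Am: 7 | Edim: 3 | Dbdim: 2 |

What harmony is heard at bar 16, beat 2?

Am

Beat 2 of bar 16 is beat (16−1)×2 + 2 = 32 overall.
Running totals: Eb7 ends at 5, Bmaj7 ends at 11, Emaj7 ends at 15, Aadd9 ends at 20, Gmaj7 ends at 26, Am ends at 33.
Beat 32 falls within Am.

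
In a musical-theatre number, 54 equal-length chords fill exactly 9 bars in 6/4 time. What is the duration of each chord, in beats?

9 bars × 6 beats/bar = 54 beats total.
54 beats ÷ 54 chords = 1 beats per chord.
(That is a quarter note.)

1 beat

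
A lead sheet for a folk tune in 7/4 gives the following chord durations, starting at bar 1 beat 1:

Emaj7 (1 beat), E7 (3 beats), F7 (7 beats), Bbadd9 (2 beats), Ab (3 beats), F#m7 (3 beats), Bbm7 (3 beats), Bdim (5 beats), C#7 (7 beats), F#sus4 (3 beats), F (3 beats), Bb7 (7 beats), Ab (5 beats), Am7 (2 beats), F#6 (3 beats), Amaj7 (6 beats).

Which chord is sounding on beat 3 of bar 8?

Ab

Beat 3 of bar 8 is beat (8−1)×7 + 3 = 52 overall.
Running totals: Emaj7 ends at 1, E7 ends at 4, F7 ends at 11, Bbadd9 ends at 13, Ab ends at 16, F#m7 ends at 19, Bbm7 ends at 22, Bdim ends at 27, C#7 ends at 34, F#sus4 ends at 37, F ends at 40, Bb7 ends at 47, Ab ends at 52.
Beat 52 falls within Ab.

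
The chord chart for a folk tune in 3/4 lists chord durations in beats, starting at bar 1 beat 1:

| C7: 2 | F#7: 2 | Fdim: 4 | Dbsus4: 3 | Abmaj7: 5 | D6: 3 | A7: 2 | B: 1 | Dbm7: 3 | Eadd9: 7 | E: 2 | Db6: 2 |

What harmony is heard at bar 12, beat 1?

Beat 1 of bar 12 is beat (12−1)×3 + 1 = 34 overall.
Running totals: C7 ends at 2, F#7 ends at 4, Fdim ends at 8, Dbsus4 ends at 11, Abmaj7 ends at 16, D6 ends at 19, A7 ends at 21, B ends at 22, Dbm7 ends at 25, Eadd9 ends at 32, E ends at 34.
Beat 34 falls within E.

E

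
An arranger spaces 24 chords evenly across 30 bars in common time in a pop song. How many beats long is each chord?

5 beats

30 bars × 4 beats/bar = 120 beats total.
120 beats ÷ 24 chords = 5 beats per chord.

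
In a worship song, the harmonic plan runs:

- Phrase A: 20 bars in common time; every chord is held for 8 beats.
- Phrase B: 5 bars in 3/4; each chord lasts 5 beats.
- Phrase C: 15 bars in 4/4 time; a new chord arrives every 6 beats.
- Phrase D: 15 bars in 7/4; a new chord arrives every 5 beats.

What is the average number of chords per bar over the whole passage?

A: 20 bars of 4 beats is 80 beats; at 8 beats each that's 10 chords.
B: 5 bars of 3 beats is 15 beats; at 5 beats each that's 3 chords.
C: 15 bars of 4 beats is 60 beats; at 6 beats each that's 10 chords.
D: 15 bars of 7 beats is 105 beats; at 5 beats each that's 21 chords.
Overall: 44 chords over 55 bars → 44/55 = 0.8 chords per bar.

0.8 chords per bar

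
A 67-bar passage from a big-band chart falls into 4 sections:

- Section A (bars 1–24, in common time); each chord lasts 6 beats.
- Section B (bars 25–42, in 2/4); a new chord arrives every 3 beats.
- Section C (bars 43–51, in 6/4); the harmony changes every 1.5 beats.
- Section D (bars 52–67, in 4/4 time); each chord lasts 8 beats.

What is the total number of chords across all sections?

A: 24 bars × 4 beats = 96 beats; 6 beats/chord → 16 chords.
B: 18 bars × 2 beats = 36 beats; 3 beats/chord → 12 chords.
C: 9 bars × 6 beats = 54 beats; 1.5 beats/chord → 36 chords.
D: 16 bars × 4 beats = 64 beats; 8 beats/chord → 8 chords.
Total: 16 + 12 + 36 + 8 = 72.

72 chords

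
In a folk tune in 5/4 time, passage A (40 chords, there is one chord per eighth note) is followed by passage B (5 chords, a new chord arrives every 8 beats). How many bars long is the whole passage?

A: 40 × 0.5 = 20 beats = 4 bars.
B: 5 × 8 = 40 beats = 8 bars.
Total: 4 + 8 = 12 bars.

12 bars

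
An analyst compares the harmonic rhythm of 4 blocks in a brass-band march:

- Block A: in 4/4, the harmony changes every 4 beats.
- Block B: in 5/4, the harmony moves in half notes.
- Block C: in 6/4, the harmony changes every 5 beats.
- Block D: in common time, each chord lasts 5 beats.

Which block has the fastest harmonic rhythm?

Block B

A: each chord is 4 beats in 4/4, so 1 per bar.
B: each chord is 2 beats in 5/4, so 2.5 per bar.
C: each chord is 5 beats in 6/4, so 1.2 per bar.
D: each chord is 5 beats in 4/4, so 0.8 per bar.
Fastest is B at 2.5 chords/bar.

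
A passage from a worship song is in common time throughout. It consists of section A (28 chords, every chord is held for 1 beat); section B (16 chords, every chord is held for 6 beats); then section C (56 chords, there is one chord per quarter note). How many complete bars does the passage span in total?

45 bars

A: 28 × 1 = 28 beats = 7 bars.
B: 16 × 6 = 96 beats = 24 bars.
C: 56 × 1 = 56 beats = 14 bars.
Total: 7 + 24 + 14 = 45 bars.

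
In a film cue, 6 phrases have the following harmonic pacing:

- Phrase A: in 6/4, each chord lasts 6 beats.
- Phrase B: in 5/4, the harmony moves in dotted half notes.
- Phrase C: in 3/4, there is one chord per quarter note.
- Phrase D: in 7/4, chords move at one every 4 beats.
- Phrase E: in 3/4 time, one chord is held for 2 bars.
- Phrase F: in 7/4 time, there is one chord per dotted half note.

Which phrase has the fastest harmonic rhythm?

Phrase C

A: each chord is 6 beats in 6/4, so 1 per bar.
B: each chord is 3 beats in 5/4, so 5/3 per bar.
C: each chord is 1 beat in 3/4, so 3 per bar.
D: each chord is 4 beats in 7/4, so 1.75 per bar.
E: each chord is 6 beats in 3/4, so 0.5 per bar.
F: each chord is 3 beats in 7/4, so 7/3 per bar.
Fastest is C at 3 chords/bar.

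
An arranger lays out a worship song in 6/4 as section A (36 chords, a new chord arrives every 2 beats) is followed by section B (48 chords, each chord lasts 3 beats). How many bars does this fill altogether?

A: 36 × 2 = 72 beats = 12 bars.
B: 48 × 3 = 144 beats = 24 bars.
Total: 12 + 24 = 36 bars.

36 bars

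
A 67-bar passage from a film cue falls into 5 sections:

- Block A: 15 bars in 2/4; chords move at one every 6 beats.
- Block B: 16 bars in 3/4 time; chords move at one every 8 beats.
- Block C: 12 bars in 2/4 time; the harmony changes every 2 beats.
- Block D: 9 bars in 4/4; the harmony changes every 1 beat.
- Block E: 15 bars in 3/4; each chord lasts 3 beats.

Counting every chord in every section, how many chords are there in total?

74 chords

A: 15·2 = 30 beats, 30/6 = 5 chords.
B: 16·3 = 48 beats, 48/8 = 6 chords.
C: 12·2 = 24 beats, 24/2 = 12 chords.
D: 9·4 = 36 beats, 36/1 = 36 chords.
E: 15·3 = 45 beats, 45/3 = 15 chords.
Total: 5 + 6 + 12 + 36 + 15 = 74.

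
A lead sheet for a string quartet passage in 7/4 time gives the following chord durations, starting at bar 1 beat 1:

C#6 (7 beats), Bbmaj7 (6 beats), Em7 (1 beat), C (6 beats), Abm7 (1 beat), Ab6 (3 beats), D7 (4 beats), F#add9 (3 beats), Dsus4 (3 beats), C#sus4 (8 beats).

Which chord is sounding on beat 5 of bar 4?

D7

Beat 5 of bar 4 is beat (4−1)×7 + 5 = 26 overall.
Running totals: C#6 ends at 7, Bbmaj7 ends at 13, Em7 ends at 14, C ends at 20, Abm7 ends at 21, Ab6 ends at 24, D7 ends at 28.
Beat 26 falls within D7.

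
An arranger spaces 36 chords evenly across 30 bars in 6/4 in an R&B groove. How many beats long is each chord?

5 beats

30 bars × 6 beats/bar = 180 beats total.
180 beats ÷ 36 chords = 5 beats per chord.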